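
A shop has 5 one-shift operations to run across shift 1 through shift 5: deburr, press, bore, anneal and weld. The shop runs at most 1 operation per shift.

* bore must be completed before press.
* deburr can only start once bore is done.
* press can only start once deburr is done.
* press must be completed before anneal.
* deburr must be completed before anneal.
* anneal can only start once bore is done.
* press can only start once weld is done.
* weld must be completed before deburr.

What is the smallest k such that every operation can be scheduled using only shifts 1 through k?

5 shifts

The precedence chain requires at least 4 distinct shifts.
With at most 1 per shift and 5 operations, at least 5 shifts are needed.
5 works (last occupied shift: shift 5): for example bore -> shift 1, weld -> shift 2, deburr -> shift 3, press -> shift 4, anneal -> shift 5.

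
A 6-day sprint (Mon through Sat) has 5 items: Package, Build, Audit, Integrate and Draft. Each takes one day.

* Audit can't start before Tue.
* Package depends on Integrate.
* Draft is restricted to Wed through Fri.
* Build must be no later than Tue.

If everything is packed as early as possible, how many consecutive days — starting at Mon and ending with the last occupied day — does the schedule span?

The precedence chain requires at least 2 distinct days.
Draft can't be placed before Wed — that is day 3 counting from Mon — so the schedule must run through at least 3 days.
3 works (last occupied day: Wed): for example Draft in Wed, Build in Mon, Package in Tue, Audit in Tue, Integrate in Mon.

3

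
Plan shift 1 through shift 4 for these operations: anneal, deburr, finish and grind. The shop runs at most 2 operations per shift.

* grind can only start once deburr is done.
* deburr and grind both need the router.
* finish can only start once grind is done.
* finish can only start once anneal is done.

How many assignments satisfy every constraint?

Splitting on anneal: it can be shift 1 (4), shift 2 (4), shift 3 (3). Listing each branch's schedules as (deburr, finish, grind) by shift number:
anneal=shift 1: (1,3,2) (1,4,2) (1,4,3) (2,4,3) — 4.
anneal=shift 2: (1,3,2) (1,4,2) (1,4,3) (2,4,3) — 4.
anneal=shift 3: (1,4,2) (1,4,3) (2,4,3) — 3.
Summing: 4 + 4 + 3 = 11.

11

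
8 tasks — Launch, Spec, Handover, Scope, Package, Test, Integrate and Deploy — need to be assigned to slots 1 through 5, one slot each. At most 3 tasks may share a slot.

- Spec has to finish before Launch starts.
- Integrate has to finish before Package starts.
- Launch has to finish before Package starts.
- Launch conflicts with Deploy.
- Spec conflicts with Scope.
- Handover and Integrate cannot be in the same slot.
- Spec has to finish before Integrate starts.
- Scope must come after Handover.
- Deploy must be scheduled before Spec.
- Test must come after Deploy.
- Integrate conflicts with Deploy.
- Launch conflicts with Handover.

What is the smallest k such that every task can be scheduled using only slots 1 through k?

4 slots

The precedence chain requires at least 4 distinct slots.
With at most 3 per slot and 8 tasks, at least 3 slots are needed.
4 works (last occupied slot: 4): for example Test -> 2, Scope -> 3, Integrate -> 3, Spec -> 2, Handover -> 1, Package -> 4, Launch -> 3, Deploy -> 1.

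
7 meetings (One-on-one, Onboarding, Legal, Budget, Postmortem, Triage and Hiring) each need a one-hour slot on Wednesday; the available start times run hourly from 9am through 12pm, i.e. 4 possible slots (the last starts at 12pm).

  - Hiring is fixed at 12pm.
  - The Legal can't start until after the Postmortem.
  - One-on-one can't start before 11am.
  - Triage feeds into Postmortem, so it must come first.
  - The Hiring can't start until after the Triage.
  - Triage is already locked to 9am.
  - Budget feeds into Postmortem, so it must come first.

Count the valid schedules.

32

Splitting on One-on-one: it can be 11am (16), 12pm (16). Listing each branch's schedules as (Onboarding, Legal, Budget, Postmortem, Triage, Hiring):
One-on-one=11am: (9am,11am,9am,10am,9am,12pm) (9am,12pm,9am,10am,9am,12pm) (9am,12pm,9am,11am,9am,12pm) (9am,12pm,10am,11am,9am,12pm) (10am,11am,9am,10am,9am,12pm) (10am,12pm,9am,10am,9am,12pm) (10am,12pm,9am,11am,9am,12pm) (10am,12pm,10am,11am,9am,12pm) (11am,11am,9am,10am,9am,12pm) (11am,12pm,9am,10am,9am,12pm) (11am,12pm,9am,11am,9am,12pm) (11am,12pm,10am,11am,9am,12pm) (12pm,11am,9am,10am,9am,12pm) (12pm,12pm,9am,10am,9am,12pm) (12pm,12pm,9am,11am,9am,12pm) (12pm,12pm,10am,11am,9am,12pm) — 16.
One-on-one=12pm: (9am,11am,9am,10am,9am,12pm) (9am,12pm,9am,10am,9am,12pm) (9am,12pm,9am,11am,9am,12pm) (9am,12pm,10am,11am,9am,12pm) (10am,11am,9am,10am,9am,12pm) (10am,12pm,9am,10am,9am,12pm) (10am,12pm,9am,11am,9am,12pm) (10am,12pm,10am,11am,9am,12pm) (11am,11am,9am,10am,9am,12pm) (11am,12pm,9am,10am,9am,12pm) (11am,12pm,9am,11am,9am,12pm) (11am,12pm,10am,11am,9am,12pm) (12pm,11am,9am,10am,9am,12pm) (12pm,12pm,9am,10am,9am,12pm) (12pm,12pm,9am,11am,9am,12pm) (12pm,12pm,10am,11am,9am,12pm) — 16.
Summing: 16 + 16 = 32.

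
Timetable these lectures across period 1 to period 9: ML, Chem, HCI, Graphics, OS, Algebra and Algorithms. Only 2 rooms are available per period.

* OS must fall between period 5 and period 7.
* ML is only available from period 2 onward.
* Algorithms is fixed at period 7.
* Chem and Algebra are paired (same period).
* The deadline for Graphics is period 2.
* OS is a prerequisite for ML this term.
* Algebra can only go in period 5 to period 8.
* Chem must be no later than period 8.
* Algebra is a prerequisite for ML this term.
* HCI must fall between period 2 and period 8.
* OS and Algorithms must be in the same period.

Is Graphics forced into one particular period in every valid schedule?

Graphics can be period 1 (e.g. HCI=period 2, ML=period 8, Algebra=period 5, Chem=period 5, Algorithms=period 7, Graphics=period 1, OS=period 7) or period 2 (e.g. OS -> period 7, HCI -> period 2, Graphics -> period 2, Chem -> period 5, ML -> period 8, Algorithms -> period 7, Algebra -> period 5).

No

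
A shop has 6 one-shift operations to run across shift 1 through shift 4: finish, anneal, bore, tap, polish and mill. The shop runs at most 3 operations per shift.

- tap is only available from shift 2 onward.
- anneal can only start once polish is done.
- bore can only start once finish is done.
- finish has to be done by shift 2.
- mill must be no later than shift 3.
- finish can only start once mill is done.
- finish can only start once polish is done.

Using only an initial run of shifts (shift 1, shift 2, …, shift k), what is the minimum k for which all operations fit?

The precedence chain requires at least 3 distinct shifts.
With at most 3 per shift and 6 operations, at least 2 shifts are needed.
3 works (last occupied shift: shift 3): for example bore=shift 3; finish=shift 2; anneal=shift 2; mill=shift 1; polish=shift 1; tap=shift 2.

3 shifts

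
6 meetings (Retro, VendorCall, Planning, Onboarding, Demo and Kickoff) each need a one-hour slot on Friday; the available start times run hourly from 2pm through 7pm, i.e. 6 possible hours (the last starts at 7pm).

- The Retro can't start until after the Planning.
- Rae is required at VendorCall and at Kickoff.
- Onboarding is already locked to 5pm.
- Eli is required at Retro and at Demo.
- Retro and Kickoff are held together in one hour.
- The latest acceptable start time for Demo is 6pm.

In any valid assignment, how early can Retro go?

Precedence pushes Retro to at least 3pm.
Retro at 3pm is achievable: Demo -> 2pm; Retro -> 3pm; Onboarding -> 5pm; Kickoff -> 3pm; Planning -> 2pm; VendorCall -> 2pm.

3pm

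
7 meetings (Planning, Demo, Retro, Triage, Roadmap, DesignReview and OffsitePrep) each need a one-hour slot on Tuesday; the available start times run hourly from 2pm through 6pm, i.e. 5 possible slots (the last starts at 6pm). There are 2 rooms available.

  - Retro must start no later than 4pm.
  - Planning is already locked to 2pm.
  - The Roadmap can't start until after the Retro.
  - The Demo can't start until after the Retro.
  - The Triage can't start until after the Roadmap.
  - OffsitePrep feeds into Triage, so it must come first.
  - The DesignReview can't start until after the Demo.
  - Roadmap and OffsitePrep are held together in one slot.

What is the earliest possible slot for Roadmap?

3pm

Precedence pushes Roadmap to at least 3pm; downstream work caps Roadmap at 5pm.
Roadmap at 3pm is achievable: DesignReview in 5pm; Retro in 2pm; Planning in 2pm; Roadmap in 3pm; Triage in 4pm; Demo in 4pm; OffsitePrep in 3pm.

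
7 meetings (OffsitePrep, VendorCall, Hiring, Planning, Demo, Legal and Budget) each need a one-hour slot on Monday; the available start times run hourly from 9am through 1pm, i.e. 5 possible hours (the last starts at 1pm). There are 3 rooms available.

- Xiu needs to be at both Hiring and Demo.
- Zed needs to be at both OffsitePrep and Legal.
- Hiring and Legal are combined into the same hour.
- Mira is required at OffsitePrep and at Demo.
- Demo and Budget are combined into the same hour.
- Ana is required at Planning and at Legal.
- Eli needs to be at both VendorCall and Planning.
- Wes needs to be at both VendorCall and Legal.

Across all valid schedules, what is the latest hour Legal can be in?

1pm

Legal at 1pm is achievable: Hiring -> 1pm, Legal -> 1pm, Budget -> 10am, Demo -> 10am, Planning -> 10am, VendorCall -> 9am, OffsitePrep -> 9am.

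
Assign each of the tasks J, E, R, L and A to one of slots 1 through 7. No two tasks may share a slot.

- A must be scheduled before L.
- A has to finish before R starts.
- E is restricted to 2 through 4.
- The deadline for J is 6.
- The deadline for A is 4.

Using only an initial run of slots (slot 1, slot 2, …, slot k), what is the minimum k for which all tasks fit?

5

The precedence chain requires at least 2 distinct slots.
With at most 1 per slot and 5 tasks, at least 5 slots are needed.
5 works (last occupied slot: 5): for example L=4; A=1; E=2; J=5; R=3.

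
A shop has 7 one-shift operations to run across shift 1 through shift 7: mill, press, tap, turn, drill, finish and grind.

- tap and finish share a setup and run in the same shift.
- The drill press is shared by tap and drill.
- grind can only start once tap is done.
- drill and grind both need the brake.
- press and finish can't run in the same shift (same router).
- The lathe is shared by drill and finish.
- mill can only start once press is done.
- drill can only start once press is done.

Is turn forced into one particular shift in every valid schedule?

turn can be shift 1 (e.g. grind=shift 4; press=shift 1; tap=shift 2; turn=shift 1; mill=shift 2; drill=shift 3; finish=shift 2) or shift 2 (e.g. mill=shift 2; finish=shift 2; grind=shift 4; press=shift 1; tap=shift 2; drill=shift 3; turn=shift 2).

No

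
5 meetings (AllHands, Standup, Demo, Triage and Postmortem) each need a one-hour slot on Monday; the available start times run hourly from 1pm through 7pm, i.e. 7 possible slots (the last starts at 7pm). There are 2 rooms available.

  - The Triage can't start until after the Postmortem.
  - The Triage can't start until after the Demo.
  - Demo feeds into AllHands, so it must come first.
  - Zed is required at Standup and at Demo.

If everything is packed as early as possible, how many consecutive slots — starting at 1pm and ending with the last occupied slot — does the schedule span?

The precedence chain requires at least 2 distinct slots.
With at most 2 per slot and 5 meetings, at least 3 slots are needed.
3 works (last occupied slot: 3pm): for example Postmortem=1pm; Triage=2pm; AllHands=2pm; Standup=3pm; Demo=1pm.

3 slots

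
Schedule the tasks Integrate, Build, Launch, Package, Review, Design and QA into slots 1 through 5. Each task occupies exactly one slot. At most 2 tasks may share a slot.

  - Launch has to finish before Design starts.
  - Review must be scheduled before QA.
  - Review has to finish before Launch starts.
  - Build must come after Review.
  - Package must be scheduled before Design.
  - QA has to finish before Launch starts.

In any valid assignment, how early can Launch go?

Precedence pushes Launch to at least 3; downstream work caps Launch at 4.
Launch at 3 is achievable: Build in 2, Review in 1, Design in 4, QA in 2, Launch in 3, Integrate in 3, Package in 1.

3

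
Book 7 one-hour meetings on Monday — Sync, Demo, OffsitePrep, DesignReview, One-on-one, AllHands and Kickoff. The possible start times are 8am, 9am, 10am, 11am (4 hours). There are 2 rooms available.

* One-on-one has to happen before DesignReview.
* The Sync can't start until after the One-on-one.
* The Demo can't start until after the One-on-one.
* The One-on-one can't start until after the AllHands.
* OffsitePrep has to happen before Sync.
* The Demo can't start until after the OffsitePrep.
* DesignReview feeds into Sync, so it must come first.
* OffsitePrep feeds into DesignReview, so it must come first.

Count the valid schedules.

Splitting on Demo: it can be 10am (4), 11am (4). Listing each branch's schedules as (Sync, OffsitePrep, DesignReview, One-on-one, AllHands, Kickoff):
Demo=10am: (11am,8am,10am,9am,8am,9am) (11am,8am,10am,9am,8am,11am) (11am,9am,10am,9am,8am,8am) (11am,9am,10am,9am,8am,11am) — 4.
Demo=11am: (11am,8am,10am,9am,8am,9am) (11am,8am,10am,9am,8am,10am) (11am,9am,10am,9am,8am,8am) (11am,9am,10am,9am,8am,10am) — 4.
Summing: 4 + 4 = 8.

8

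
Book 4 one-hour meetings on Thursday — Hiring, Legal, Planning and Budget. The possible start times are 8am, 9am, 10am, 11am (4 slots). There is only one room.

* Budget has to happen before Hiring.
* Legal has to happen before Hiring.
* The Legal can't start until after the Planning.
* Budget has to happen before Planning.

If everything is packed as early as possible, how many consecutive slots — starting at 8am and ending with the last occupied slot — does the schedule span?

The precedence chain requires at least 4 distinct slots.
With at most 1 per slot and 4 meetings, at least 4 slots are needed.
4 works (last occupied slot: 11am): for example Legal -> 10am; Hiring -> 11am; Budget -> 8am; Planning -> 9am.

4 slots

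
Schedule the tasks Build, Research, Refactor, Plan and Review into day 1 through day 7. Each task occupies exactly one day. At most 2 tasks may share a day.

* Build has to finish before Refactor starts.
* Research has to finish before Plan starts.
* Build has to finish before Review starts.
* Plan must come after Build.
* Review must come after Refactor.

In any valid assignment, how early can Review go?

Precedence pushes Review to at least day 3.
Review at day 3 is achievable: Build -> day 1, Review -> day 3, Plan -> day 2, Refactor -> day 2, Research -> day 1.

day 3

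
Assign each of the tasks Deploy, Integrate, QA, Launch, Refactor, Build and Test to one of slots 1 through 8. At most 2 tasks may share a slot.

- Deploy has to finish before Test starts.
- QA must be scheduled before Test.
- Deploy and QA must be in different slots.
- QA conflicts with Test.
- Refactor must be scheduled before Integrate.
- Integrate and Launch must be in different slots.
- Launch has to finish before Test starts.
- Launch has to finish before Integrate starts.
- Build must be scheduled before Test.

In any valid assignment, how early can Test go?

Precedence pushes Test to at least 2.
Test at 3 is achievable: Deploy=1; Launch=1; Test=3; Build=2; Refactor=3; Integrate=4; QA=2.
Nothing earlier works — the conflict and capacity constraints rule out every slot before 3.

3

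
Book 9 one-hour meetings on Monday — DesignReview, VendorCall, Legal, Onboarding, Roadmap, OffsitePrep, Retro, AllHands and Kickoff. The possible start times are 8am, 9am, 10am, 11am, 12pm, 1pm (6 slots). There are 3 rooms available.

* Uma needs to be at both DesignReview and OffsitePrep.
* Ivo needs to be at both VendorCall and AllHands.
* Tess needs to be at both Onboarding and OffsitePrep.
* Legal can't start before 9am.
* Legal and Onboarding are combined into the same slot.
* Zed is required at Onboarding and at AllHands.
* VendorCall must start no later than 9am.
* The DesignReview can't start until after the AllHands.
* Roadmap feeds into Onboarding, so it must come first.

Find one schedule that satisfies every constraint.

DesignReview -> 11am; Onboarding -> 9am; OffsitePrep -> 8am; Retro -> 9am; VendorCall -> 8am; Roadmap -> 8am; Kickoff -> 10am; AllHands -> 10am; Legal -> 9am

Checking: Roadmap(8am) before Onboarding(9am); AllHands(10am) before DesignReview(11am); Onboarding(9am) != AllHands(10am); VendorCall(8am) != AllHands(10am); Onboarding(9am) != OffsitePrep(8am); DesignReview(11am) != OffsitePrep(8am); Legal = Onboarding = 9am; Legal=9am in [9am,1pm]; VendorCall=8am in [8am,9am]; max 3 per slot (cap 3).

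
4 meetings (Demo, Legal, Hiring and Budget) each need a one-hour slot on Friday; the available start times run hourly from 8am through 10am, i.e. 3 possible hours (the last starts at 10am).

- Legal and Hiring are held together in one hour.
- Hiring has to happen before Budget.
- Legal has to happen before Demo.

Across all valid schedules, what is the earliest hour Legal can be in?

8am

Downstream work caps Legal at 9am.
Legal at 8am is achievable: Hiring=8am; Budget=9am; Legal=8am; Demo=9am.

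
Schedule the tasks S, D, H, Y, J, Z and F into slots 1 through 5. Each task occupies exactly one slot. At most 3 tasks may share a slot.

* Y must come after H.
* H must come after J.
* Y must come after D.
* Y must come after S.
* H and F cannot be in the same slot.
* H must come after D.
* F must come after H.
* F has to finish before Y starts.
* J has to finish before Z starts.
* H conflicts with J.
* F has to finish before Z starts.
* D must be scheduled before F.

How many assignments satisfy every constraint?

34

Splitting on S: it can be 1 (9), 2 (9), 3 (9), 4 (7). Listing each branch's schedules as (D, H, Y, J, Z, F):
S=1: (1,2,4,1,4,3) (1,2,4,1,5,3) (1,2,5,1,4,3) (1,2,5,1,5,3) (1,2,5,1,5,4) (1,3,5,1,5,4) (1,3,5,2,5,4) (2,3,5,1,5,4) (2,3,5,2,5,4) — 9.
S=2: (1,2,4,1,4,3) (1,2,4,1,5,3) (1,2,5,1,4,3) (1,2,5,1,5,3) (1,2,5,1,5,4) (1,3,5,1,5,4) (1,3,5,2,5,4) (2,3,5,1,5,4) (2,3,5,2,5,4) — 9.
S=3: (1,2,4,1,4,3) (1,2,4,1,5,3) (1,2,5,1,4,3) (1,2,5,1,5,3) (1,2,5,1,5,4) (1,3,5,1,5,4) (1,3,5,2,5,4) (2,3,5,1,5,4) (2,3,5,2,5,4) — 9.
S=4: (1,2,5,1,4,3) (1,2,5,1,5,3) (1,2,5,1,5,4) (1,3,5,1,5,4) (1,3,5,2,5,4) (2,3,5,1,5,4) (2,3,5,2,5,4) — 7.
Summing: 9 + 9 + 9 + 7 = 34.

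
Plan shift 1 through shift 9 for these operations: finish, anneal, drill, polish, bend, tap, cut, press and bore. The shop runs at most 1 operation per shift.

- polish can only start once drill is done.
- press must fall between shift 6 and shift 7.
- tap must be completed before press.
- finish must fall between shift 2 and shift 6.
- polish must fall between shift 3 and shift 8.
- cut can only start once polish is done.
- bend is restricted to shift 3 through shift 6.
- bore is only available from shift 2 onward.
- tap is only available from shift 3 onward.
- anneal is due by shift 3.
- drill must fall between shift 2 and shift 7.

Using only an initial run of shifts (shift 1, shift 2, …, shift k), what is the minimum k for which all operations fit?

9 shifts

The precedence chain requires at least 3 distinct shifts.
With at most 1 per shift and 9 operations, at least 9 shifts are needed.
press can't be placed before shift 6, so the schedule must run through at least shift 6.
9 works (last occupied shift: shift 9): for example drill in shift 4; cut in shift 9; tap in shift 5; press in shift 6; bore in shift 8; polish in shift 7; finish in shift 2; anneal in shift 1; bend in shift 3.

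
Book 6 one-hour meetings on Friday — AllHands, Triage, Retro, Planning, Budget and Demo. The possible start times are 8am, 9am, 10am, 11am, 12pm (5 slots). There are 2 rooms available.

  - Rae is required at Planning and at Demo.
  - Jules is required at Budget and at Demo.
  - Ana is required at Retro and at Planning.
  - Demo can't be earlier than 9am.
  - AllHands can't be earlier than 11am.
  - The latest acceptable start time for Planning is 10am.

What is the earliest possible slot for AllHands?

11am

AllHands is available from 11am.
AllHands at 11am is achievable: AllHands -> 11am, Retro -> 9am, Planning -> 8am, Demo -> 9am, Triage -> 8am, Budget -> 10am.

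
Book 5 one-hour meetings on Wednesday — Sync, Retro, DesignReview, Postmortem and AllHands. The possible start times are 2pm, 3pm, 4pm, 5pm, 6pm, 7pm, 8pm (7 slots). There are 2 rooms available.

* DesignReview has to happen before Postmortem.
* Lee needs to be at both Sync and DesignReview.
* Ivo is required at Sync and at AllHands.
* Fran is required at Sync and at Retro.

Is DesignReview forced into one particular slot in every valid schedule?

No

DesignReview can be 2pm (e.g. Sync in 3pm; Retro in 2pm; Postmortem in 3pm; AllHands in 4pm; DesignReview in 2pm) or 3pm (e.g. DesignReview=3pm; Sync=2pm; Retro=3pm; Postmortem=4pm; AllHands=4pm).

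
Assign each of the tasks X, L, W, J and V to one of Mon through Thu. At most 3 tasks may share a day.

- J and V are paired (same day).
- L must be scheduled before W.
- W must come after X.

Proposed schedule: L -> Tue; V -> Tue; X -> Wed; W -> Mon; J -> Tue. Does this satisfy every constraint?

No. W must come after X is not satisfied.

W must come after X — violated.
J and V are paired (same day) — holds.
L must be scheduled before W — violated.
At most 3 tasks may share a day — holds.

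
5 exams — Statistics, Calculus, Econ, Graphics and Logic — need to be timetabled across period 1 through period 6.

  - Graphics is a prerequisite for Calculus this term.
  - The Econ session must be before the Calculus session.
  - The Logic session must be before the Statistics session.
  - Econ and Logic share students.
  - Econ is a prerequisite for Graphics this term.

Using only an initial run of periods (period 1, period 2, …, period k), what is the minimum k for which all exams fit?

3 periods

The precedence chain requires at least 3 distinct periods.
3 works (last occupied period: period 3): for example Graphics -> period 2, Econ -> period 1, Calculus -> period 3, Logic -> period 2, Statistics -> period 3.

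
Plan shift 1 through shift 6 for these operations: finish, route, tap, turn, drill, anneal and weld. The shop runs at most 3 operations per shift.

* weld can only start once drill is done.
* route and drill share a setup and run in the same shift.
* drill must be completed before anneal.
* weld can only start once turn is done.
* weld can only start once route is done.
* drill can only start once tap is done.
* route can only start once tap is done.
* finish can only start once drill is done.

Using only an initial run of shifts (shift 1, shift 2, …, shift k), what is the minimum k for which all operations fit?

3

The precedence chain requires at least 3 distinct shifts.
With at most 3 per shift and 7 operations, at least 3 shifts are needed.
3 works (last occupied shift: shift 3): for example weld=shift 3, turn=shift 1, finish=shift 3, anneal=shift 3, route=shift 2, drill=shift 2, tap=shift 1.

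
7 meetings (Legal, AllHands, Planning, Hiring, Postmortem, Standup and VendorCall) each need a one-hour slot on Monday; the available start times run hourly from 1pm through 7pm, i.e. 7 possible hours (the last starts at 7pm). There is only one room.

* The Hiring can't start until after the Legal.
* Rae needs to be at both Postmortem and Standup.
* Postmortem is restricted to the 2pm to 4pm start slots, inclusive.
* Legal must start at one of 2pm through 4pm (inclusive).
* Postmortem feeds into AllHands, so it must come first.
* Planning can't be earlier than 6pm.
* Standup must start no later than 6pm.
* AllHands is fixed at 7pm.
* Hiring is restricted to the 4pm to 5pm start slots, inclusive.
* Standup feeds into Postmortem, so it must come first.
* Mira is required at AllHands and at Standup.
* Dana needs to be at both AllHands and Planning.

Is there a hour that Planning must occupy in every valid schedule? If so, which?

Planning's window is 6pm–7pm.
AllHands is fixed at 7pm, and Planning can't share a hour with AllHands.
So Planning must be 6pm.

6pm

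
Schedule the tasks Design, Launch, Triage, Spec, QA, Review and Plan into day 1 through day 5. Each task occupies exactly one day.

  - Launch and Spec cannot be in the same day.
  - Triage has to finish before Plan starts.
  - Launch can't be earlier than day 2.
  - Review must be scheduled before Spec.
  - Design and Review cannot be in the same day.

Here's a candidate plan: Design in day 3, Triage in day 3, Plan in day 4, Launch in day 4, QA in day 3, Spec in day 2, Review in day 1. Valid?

Launch and Spec cannot be in the same day — holds.
Review must be scheduled before Spec — holds.
Triage has to finish before Plan starts — holds.
Design and Review cannot be in the same day — holds.
Launch can't be earlier than day 2 — holds.

Yes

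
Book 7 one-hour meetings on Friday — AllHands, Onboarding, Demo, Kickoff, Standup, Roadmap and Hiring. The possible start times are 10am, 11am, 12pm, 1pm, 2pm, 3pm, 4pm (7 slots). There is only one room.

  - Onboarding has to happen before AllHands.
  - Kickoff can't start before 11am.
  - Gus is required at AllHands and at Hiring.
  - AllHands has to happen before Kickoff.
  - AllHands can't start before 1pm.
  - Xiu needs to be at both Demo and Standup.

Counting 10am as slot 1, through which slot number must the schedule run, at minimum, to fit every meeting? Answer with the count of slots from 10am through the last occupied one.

7 slots

The precedence chain requires at least 3 distinct slots.
With at most 1 per slot and 7 meetings, at least 7 slots are needed.
Propagating the time windows through the other constraints, Kickoff can't land before 2pm — that is slot 5 counting from 10am — so the schedule must run through at least 5 slots.
7 works (last occupied slot: 4pm): for example Roadmap=3pm; Demo=11am; Kickoff=2pm; Standup=12pm; Hiring=4pm; AllHands=1pm; Onboarding=10am.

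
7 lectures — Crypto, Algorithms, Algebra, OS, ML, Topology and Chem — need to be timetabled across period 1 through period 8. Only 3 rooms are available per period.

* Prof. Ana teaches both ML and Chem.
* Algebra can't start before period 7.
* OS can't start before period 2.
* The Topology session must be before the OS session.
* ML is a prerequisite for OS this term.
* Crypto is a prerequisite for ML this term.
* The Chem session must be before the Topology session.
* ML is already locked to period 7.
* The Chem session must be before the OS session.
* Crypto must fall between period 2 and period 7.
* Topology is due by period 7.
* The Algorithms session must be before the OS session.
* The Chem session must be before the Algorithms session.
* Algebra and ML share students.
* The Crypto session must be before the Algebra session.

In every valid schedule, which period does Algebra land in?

Algebra's window is period 7–period 8.
ML is fixed at period 7, and Algebra can't share a period with ML.
So Algebra must be period 8.

period 8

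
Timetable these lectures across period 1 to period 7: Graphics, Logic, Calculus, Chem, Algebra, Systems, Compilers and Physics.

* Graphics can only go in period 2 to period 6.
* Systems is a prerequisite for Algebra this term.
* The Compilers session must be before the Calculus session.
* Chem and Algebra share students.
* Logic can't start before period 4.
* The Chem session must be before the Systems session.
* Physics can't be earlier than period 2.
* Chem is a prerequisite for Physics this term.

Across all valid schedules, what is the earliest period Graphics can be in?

period 2

Graphics is available from period 2; Graphics's own window allows nothing later than period 6.
Graphics at period 2 is achievable: Chem=period 1; Systems=period 2; Physics=period 2; Calculus=period 2; Compilers=period 1; Logic=period 4; Algebra=period 3; Graphics=period 2.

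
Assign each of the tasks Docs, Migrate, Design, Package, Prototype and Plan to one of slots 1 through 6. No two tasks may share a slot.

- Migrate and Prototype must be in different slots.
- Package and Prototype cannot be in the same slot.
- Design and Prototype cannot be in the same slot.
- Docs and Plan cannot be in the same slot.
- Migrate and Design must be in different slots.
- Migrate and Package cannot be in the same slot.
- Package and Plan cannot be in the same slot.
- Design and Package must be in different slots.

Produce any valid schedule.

Docs=1; Design=3; Package=4; Plan=6; Prototype=5; Migrate=2

Checking: Design(3) != Package(4); Migrate(2) != Package(4); Migrate(2) != Design(3); Docs(1) != Plan(6); Migrate(2) != Prototype(5); Package(4) != Plan(6); Design(3) != Prototype(5); Package(4) != Prototype(5); max 1 per slot (cap 1).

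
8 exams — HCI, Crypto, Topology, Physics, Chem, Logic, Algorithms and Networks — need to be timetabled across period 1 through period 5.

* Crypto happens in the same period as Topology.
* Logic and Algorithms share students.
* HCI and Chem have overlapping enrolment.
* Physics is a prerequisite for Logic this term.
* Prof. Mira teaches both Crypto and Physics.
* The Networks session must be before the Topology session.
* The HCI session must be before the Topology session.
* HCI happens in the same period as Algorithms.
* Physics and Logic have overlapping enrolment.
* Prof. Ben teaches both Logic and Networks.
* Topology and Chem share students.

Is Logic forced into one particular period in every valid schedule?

No

Logic can be period 2 (e.g. Chem -> period 3, Algorithms -> period 1, Topology -> period 2, Physics -> period 1, Logic -> period 2, HCI -> period 1, Networks -> period 1, Crypto -> period 2) or period 3 (e.g. Topology -> period 2, Crypto -> period 2, Physics -> period 1, Networks -> period 1, Chem -> period 3, HCI -> period 1, Logic -> period 3, Algorithms -> period 1).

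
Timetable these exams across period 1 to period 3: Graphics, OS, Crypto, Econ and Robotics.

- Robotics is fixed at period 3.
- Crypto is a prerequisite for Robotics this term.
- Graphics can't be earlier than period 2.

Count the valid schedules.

36

Splitting on Graphics: it can be period 2 (18), period 3 (18). Listing each branch's schedules as (OS, Crypto, Econ, Robotics) by period number:
Graphics=period 2: (1,1,1,3) (1,1,2,3) (1,1,3,3) (1,2,1,3) (1,2,2,3) (1,2,3,3) (2,1,1,3) (2,1,2,3) (2,1,3,3) (2,2,1,3) (2,2,2,3) (2,2,3,3) (3,1,1,3) (3,1,2,3) (3,1,3,3) (3,2,1,3) (3,2,2,3) (3,2,3,3) — 18.
Graphics=period 3: (1,1,1,3) (1,1,2,3) (1,1,3,3) (1,2,1,3) (1,2,2,3) (1,2,3,3) (2,1,1,3) (2,1,2,3) (2,1,3,3) (2,2,1,3) (2,2,2,3) (2,2,3,3) (3,1,1,3) (3,1,2,3) (3,1,3,3) (3,2,1,3) (3,2,2,3) (3,2,3,3) — 18.
Summing: 18 + 18 = 36.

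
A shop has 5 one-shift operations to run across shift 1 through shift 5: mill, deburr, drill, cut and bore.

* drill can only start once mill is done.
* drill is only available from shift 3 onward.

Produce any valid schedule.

cut in shift 1, deburr in shift 1, bore in shift 1, mill in shift 1, drill in shift 3

Checking: mill(shift 1) before drill(shift 3); drill=shift 3 in [shift 3,shift 5].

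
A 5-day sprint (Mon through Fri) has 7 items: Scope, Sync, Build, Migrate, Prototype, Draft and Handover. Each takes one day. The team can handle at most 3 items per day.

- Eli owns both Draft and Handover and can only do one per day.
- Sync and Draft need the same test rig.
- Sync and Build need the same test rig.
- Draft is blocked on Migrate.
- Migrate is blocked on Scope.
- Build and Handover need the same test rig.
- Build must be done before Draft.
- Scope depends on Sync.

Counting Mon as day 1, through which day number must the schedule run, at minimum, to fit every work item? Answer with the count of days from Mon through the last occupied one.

4 days

The precedence chain requires at least 4 distinct days.
With at most 3 per day and 7 work items, at least 3 days are needed.
4 works (last occupied day: Thu): for example Prototype in Mon; Scope in Tue; Sync in Mon; Draft in Thu; Migrate in Wed; Build in Tue; Handover in Mon.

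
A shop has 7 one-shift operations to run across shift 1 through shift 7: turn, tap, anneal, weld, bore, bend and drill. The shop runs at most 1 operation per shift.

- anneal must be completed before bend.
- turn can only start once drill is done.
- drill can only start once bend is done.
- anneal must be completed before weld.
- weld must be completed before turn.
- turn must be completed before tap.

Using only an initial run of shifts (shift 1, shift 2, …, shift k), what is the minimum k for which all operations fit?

The precedence chain requires at least 5 distinct shifts.
With at most 1 per shift and 7 operations, at least 7 shifts are needed.
7 works (last occupied shift: shift 7): for example turn -> shift 5, weld -> shift 2, bend -> shift 3, bore -> shift 7, anneal -> shift 1, tap -> shift 6, drill -> shift 4.

7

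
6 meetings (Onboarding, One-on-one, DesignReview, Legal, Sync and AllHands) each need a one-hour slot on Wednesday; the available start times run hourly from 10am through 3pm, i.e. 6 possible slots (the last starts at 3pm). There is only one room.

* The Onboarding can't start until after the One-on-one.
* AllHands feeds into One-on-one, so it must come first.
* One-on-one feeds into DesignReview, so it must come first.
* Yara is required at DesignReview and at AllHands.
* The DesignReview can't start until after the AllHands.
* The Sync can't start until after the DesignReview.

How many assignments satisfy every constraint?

18

Splitting on Onboarding: it can be 12pm (3), 1pm (5), 2pm (5), 3pm (5). Listing each branch's schedules as (One-on-one, DesignReview, Legal, Sync, AllHands):
Onboarding=12pm: (11am,1pm,2pm,3pm,10am) (11am,1pm,3pm,2pm,10am) (11am,2pm,1pm,3pm,10am) — 3.
Onboarding=1pm: (11am,12pm,2pm,3pm,10am) (11am,12pm,3pm,2pm,10am) (11am,2pm,12pm,3pm,10am) (12pm,2pm,10am,3pm,11am) (12pm,2pm,11am,3pm,10am) — 5.
Onboarding=2pm: (11am,12pm,1pm,3pm,10am) (11am,12pm,3pm,1pm,10am) (11am,1pm,12pm,3pm,10am) (12pm,1pm,10am,3pm,11am) (12pm,1pm,11am,3pm,10am) — 5.
Onboarding=3pm: (11am,12pm,1pm,2pm,10am) (11am,12pm,2pm,1pm,10am) (11am,1pm,12pm,2pm,10am) (12pm,1pm,10am,2pm,11am) (12pm,1pm,11am,2pm,10am) — 5.
Summing: 3 + 5 + 5 + 5 = 18.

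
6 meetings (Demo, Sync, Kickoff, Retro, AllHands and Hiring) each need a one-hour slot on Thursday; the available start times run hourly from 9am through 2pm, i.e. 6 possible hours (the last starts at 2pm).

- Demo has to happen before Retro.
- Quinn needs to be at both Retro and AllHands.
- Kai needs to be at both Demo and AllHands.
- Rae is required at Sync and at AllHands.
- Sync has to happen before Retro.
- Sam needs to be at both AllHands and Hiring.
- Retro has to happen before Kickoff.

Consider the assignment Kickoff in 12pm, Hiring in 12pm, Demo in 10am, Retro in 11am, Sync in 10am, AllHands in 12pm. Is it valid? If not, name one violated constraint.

Quinn needs to be at both Retro and AllHands — holds.
Demo has to happen before Retro — holds.
Kai needs to be at both Demo and AllHands — holds.
Retro has to happen before Kickoff — holds.
Sam needs to be at both AllHands and Hiring — violated.
Rae is required at Sync and at AllHands — holds.
Sync has to happen before Retro — holds.

No. Sam needs to be at both AllHands and Hiring is not satisfied.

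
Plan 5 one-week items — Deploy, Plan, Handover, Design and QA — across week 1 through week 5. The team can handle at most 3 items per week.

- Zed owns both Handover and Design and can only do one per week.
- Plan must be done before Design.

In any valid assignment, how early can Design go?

Precedence pushes Design to at least week 2.
Design at week 2 is achievable: Plan in week 1; QA in week 2; Design in week 2; Deploy in week 1; Handover in week 1.

week 2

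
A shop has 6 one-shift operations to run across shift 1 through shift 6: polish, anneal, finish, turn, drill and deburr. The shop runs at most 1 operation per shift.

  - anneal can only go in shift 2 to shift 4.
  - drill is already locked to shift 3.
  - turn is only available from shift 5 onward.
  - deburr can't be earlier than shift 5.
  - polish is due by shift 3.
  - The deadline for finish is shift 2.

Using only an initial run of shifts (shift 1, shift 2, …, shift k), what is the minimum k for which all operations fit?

6

With at most 1 per shift and 6 operations, at least 6 shifts are needed.
turn can't be placed before shift 5, so the schedule must run through at least shift 5.
6 works (last occupied shift: shift 6): for example polish=shift 2; turn=shift 5; drill=shift 3; finish=shift 1; deburr=shift 6; anneal=shift 4.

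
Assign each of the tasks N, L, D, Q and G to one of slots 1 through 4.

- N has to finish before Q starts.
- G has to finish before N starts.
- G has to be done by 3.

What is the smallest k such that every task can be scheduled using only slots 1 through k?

The precedence chain requires at least 3 distinct slots.
3 works (last occupied slot: 3): for example L -> 1, D -> 1, G -> 1, Q -> 3, N -> 2.

3 slots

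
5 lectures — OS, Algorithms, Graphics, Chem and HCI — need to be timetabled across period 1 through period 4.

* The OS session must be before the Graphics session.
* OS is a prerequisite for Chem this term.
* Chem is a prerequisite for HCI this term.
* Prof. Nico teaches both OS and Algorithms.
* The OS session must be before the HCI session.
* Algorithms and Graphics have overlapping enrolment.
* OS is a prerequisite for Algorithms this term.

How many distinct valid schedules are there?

20

Splitting on OS: it can be period 1 (18), period 2 (2). Listing each branch's schedules as (Algorithms, Graphics, Chem, HCI) by period number:
OS=period 1: (2,3,2,3) (2,3,2,4) (2,3,3,4) (2,4,2,3) (2,4,2,4) (2,4,3,4) (3,2,2,3) (3,2,2,4) (3,2,3,4) (3,4,2,3) (3,4,2,4) (3,4,3,4) (4,2,2,3) (4,2,2,4) (4,2,3,4) (4,3,2,3) (4,3,2,4) (4,3,3,4) — 18.
OS=period 2: (3,4,3,4) (4,3,3,4) — 2.
Summing: 18 + 2 = 20.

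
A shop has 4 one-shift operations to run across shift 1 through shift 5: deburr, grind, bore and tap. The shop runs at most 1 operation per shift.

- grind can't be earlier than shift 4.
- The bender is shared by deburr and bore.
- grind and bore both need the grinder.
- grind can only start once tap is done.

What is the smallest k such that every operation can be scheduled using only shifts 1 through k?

The precedence chain requires at least 2 distinct shifts.
With at most 1 per shift and 4 operations, at least 4 shifts are needed.
grind can't be placed before shift 4, so the schedule must run through at least shift 4.
4 works (last occupied shift: shift 4): for example bore=shift 3, deburr=shift 2, grind=shift 4, tap=shift 1.

4 shifts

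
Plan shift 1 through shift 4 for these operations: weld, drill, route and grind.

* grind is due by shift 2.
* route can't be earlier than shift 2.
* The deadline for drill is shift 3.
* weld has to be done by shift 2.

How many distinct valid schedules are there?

Splitting on weld: it can be shift 1 (18), shift 2 (18). Listing each branch's schedules as (drill, route, grind) by shift number:
weld=shift 1: (1,2,1) (1,2,2) (1,3,1) (1,3,2) (1,4,1) (1,4,2) (2,2,1) (2,2,2) (2,3,1) (2,3,2) (2,4,1) (2,4,2) (3,2,1) (3,2,2) (3,3,1) (3,3,2) (3,4,1) (3,4,2) — 18.
weld=shift 2: (1,2,1) (1,2,2) (1,3,1) (1,3,2) (1,4,1) (1,4,2) (2,2,1) (2,2,2) (2,3,1) (2,3,2) (2,4,1) (2,4,2) (3,2,1) (3,2,2) (3,3,1) (3,3,2) (3,4,1) (3,4,2) — 18.
Summing: 18 + 18 = 36.

36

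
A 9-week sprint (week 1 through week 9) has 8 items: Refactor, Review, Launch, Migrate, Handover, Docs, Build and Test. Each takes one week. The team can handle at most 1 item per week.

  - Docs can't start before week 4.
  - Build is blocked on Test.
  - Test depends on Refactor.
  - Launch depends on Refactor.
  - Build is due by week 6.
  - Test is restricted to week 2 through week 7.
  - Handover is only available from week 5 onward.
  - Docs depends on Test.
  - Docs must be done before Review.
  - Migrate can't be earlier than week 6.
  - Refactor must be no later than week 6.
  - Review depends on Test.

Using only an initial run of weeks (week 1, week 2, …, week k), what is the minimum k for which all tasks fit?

8 weeks

The precedence chain requires at least 4 distinct weeks.
With at most 1 per week and 8 tasks, at least 8 weeks are needed.
Migrate can't be placed before week 6, so the schedule must run through at least week 6.
8 works (last occupied week: week 8): for example Test -> week 2, Docs -> week 4, Launch -> week 8, Migrate -> week 6, Handover -> week 5, Build -> week 3, Review -> week 7, Refactor -> week 1.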